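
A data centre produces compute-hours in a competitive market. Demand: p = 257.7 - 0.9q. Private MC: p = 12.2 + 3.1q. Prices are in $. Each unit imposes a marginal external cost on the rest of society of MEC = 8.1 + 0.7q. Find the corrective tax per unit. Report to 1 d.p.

tax = $43.5 per unit

Social marginal cost = private MC + MEC = 20.3 + 3.8q.
Set SMC = demand: 20.3 + 3.8q = 257.7 - 0.9q → q* = 50.5106.
The Pigouvian tax equals MEC at q*: 8.1 + 0.7×50.5106 = 43.4574.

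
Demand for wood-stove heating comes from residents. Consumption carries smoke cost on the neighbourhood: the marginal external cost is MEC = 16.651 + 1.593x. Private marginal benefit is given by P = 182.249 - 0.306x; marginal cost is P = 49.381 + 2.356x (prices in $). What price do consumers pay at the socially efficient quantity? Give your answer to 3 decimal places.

P = $173.891

Social marginal benefit = demand − MEC = 165.598 - 1.899x.
Set SMB = MC: 165.598 - 1.899x = 49.381 + 2.356x → x* = 27.3130.
Consumer price on the demand curve at x*: 182.249 − 0.306×27.3130 = 173.8912.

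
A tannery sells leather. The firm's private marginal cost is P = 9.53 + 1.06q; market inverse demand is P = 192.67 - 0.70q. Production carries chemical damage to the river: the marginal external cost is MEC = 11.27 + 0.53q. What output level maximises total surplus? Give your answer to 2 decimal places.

Social marginal cost = private MC + MEC = 20.80 + 1.59q.
Set SMC = demand: 20.80 + 1.59q = 192.67 - 0.70q → q* = 75.0524.

q* = 75.05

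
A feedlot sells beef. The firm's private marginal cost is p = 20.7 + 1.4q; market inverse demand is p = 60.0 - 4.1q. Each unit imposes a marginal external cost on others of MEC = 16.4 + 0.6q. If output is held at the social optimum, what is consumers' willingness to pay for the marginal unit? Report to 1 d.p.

P = 44.6

Social marginal cost = private MC + MEC = 37.1 + 2.0q.
Set SMC = demand: 37.1 + 2.0q = 60.0 - 4.1q → q* = 3.7541.
Consumer price on the demand curve at q*: 60.0 − 4.1×3.7541 = 44.6082.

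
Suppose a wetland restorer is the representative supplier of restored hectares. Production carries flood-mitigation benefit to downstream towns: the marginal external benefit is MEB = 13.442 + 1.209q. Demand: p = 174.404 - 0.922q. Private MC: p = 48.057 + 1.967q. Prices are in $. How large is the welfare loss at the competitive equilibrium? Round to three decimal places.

Market equilibrium (private): 48.057 + 1.967q = 174.404 - 0.922q → q_m = 43.7338.
Social marginal cost = private MC − MEB = 34.615 + 0.758q.
Set SMC = demand: 34.615 + 0.758q = 174.404 - 0.922q → q* = 83.2077.
The welfare-loss triangle has base |q_m − q*| and height MEB(q_m) (the vertical gap between SMC and demand is zero at q* and MEB at q_m).
DWL = ½ × 39.4739 × 66.3162 = 1308.8795.

DWL = $1308.880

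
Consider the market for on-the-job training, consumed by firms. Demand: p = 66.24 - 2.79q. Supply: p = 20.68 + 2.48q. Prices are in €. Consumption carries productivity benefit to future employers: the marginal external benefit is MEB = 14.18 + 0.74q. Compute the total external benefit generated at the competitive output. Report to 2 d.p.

€150.24

Market equilibrium (private): 20.68 + 2.48q = 66.24 - 2.79q → q_m = 8.6452.
Total external benefit = ∫₀^{q_m} (14.18 + 0.74q) dq = 14.18×8.6452 + ½×0.74×8.6452² = 150.2425.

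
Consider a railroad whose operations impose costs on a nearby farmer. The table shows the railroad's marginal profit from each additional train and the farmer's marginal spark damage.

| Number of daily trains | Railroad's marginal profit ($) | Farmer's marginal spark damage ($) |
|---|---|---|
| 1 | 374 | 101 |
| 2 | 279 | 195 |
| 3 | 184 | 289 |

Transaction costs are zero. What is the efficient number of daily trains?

Bargaining reaches the level where marginal profit last exceeds marginal spark damage.
That holds through level 2 (279 ≥ 195) but not at 3 (184 < 289).

2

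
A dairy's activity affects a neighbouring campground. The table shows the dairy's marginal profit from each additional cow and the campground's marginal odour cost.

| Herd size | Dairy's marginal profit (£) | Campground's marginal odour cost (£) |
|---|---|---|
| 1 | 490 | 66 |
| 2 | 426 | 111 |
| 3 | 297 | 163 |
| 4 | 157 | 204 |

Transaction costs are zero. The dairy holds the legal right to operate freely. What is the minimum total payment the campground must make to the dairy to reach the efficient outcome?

£157

Left alone the dairy would choose level 4 (marginal profit stays positive).
Efficient level: k* = 3 (marginal profit ≥ marginal odour cost through 3).
The campground must at least cover the dairy's forgone profit from cutting 4→3: 157 = 157.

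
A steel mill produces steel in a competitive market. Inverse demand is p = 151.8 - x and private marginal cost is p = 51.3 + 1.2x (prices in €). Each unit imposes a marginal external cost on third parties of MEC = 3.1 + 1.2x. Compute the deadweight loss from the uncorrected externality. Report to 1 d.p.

DWL = €493.3

Market equilibrium (private): 51.3 + 1.2x = 151.8 - x → x_m = 45.6818.
Social marginal cost = private MC + MEC = 54.4 + 2.4x.
Set SMC = demand: 54.4 + 2.4x = 151.8 - x → x* = 28.6471.
Between x* and x_m the wedge SMC − demand runs linearly from 0 to MEC(x_m), so the loss is a triangle.
DWL = ½ × 17.0347 × 57.9182 = 493.3096.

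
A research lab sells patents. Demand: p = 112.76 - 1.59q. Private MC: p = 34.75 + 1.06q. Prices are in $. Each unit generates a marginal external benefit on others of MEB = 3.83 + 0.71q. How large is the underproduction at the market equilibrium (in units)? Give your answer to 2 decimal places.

Market equilibrium (private): 34.75 + 1.06q = 112.76 - 1.59q → q_m = 29.4377.
Social marginal cost = private MC − MEB = 30.92 + 0.35q.
Set SMC = demand: 30.92 + 0.35q = 112.76 - 1.59q → q* = 42.1856.
Gap = |29.4377 − 42.1856| = 12.7479.

12.75 units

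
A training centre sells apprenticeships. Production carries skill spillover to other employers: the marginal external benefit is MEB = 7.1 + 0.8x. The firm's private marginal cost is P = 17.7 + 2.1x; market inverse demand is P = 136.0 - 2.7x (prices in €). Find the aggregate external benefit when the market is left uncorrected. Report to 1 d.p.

Market equilibrium (private): 17.7 + 2.1x = 136.0 - 2.7x → x_m = 24.6458.
Total external benefit = ∫₀^{x_m} (7.1 + 0.8x) dx = 7.1×24.6458 + ½×0.8×24.6458² = 417.9514.

€418.0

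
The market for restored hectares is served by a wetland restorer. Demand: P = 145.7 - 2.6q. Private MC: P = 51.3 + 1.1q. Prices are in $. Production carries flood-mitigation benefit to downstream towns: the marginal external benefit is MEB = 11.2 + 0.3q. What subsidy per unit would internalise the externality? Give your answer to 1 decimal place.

subsidy = $20.5 per unit

Social marginal cost = private MC − MEB = 40.1 + 0.8q.
Set SMC = demand: 40.1 + 0.8q = 145.7 - 2.6q → q* = 31.0588.
The Pigouvian subsidy equals MEB at q*: 11.2 + 0.3×31.0588 = 20.5176.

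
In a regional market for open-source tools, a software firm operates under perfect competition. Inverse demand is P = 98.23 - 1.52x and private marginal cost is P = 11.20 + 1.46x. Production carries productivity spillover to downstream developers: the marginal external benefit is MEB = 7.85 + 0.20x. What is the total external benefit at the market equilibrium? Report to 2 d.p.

314.55

Market equilibrium (private): 11.20 + 1.46x = 98.23 - 1.52x → x_m = 29.2047.
Total external benefit = ∫₀^{x_m} (7.85 + 0.20x) dx = 7.85×29.2047 + ½×0.20×29.2047² = 314.5483.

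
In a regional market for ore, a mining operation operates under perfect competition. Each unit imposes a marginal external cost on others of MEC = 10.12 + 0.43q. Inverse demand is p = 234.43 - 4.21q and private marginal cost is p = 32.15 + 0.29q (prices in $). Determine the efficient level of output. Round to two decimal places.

q* = 38.98

Social marginal cost = private MC + MEC = 42.27 + 0.72q.
Set SMC = demand: 42.27 + 0.72q = 234.43 - 4.21q → q* = 38.9777.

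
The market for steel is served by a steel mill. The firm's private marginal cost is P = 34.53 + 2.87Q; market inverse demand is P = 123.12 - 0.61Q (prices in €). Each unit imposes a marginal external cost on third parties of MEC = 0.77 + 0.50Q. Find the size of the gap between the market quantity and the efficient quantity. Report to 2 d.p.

Market equilibrium (private): 34.53 + 2.87Q = 123.12 - 0.61Q → Q_m = 25.4569.
Social marginal cost = private MC + MEC = 35.30 + 3.37Q.
Set SMC = demand: 35.30 + 3.37Q = 123.12 - 0.61Q → Q* = 22.0653.
Gap = |25.4569 − 22.0653| = 3.3916.

3.39 units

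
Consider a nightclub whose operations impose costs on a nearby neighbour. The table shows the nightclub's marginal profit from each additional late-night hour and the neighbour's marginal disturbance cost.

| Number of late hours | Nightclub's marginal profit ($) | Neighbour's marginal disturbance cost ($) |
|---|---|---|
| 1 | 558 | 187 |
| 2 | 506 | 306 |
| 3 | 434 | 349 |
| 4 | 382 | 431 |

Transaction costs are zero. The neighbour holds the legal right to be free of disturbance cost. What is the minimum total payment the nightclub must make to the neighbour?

$842

Efficient level: marginal profit ≥ marginal disturbance cost through level 3, so k* = 3.
With the neighbour holding the right, the nightclub must at least compensate total damage at k*: 187 + 306 + 349 = 842.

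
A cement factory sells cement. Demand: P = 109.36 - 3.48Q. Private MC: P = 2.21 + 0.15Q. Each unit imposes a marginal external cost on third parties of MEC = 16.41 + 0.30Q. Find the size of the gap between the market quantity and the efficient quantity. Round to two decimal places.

6.43 units

Market equilibrium (private): 2.21 + 0.15Q = 109.36 - 3.48Q → Q_m = 29.5179.
Social marginal cost = private MC + MEC = 18.62 + 0.45Q.
Set SMC = demand: 18.62 + 0.45Q = 109.36 - 3.48Q → Q* = 23.0891.
Gap = |29.5179 − 23.0891| = 6.4288.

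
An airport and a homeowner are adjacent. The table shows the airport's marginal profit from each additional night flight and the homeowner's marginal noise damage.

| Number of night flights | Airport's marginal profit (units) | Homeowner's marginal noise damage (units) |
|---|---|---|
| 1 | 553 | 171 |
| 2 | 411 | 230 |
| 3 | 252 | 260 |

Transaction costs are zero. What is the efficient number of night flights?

Bargaining reaches the level where marginal profit last exceeds marginal noise damage.
That holds through level 2 (411 ≥ 230) but not at 3 (252 < 260).

2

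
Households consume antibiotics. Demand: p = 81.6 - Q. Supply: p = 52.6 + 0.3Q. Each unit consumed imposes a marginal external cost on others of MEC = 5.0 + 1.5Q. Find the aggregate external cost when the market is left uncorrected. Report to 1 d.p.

484.8

Market equilibrium (private): 52.6 + 0.3Q = 81.6 - Q → Q_m = 22.3077.
Total external cost = ∫₀^{Q_m} (5.0 + 1.5Q) dQ = 5.0×22.3077 + ½×1.5×22.3077² = 484.7636.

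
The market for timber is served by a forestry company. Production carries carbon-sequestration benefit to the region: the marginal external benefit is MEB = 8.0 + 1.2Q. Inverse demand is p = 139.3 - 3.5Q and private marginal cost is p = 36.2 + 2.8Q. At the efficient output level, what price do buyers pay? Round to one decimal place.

P = 63.1

Social marginal cost = private MC − MEB = 28.2 + 1.6Q.
Set SMC = demand: 28.2 + 1.6Q = 139.3 - 3.5Q → Q* = 21.7843.
Consumer price on the demand curve at Q*: 139.3 − 3.5×21.7843 = 63.0550.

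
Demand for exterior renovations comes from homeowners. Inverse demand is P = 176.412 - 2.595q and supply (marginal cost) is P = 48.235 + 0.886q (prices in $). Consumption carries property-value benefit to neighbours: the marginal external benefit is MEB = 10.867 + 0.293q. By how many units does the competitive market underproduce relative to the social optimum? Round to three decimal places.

Market equilibrium (private): 48.235 + 0.886q = 176.412 - 2.595q → q_m = 36.8219.
Social marginal benefit = demand + MEB = 187.279 - 2.302q.
Set SMB = MC: 187.279 - 2.302q = 48.235 + 0.886q → q* = 43.6148.
Gap = |36.8219 − 43.6148| = 6.7929.

6.793 units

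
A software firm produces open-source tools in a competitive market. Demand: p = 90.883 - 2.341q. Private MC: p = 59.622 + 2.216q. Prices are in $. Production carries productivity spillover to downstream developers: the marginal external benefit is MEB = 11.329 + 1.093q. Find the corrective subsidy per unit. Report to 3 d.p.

subsidy = $24.767 per unit

Social marginal cost = private MC − MEB = 48.293 + 1.123q.
Set SMC = demand: 48.293 + 1.123q = 90.883 - 2.341q → q* = 12.2950.
The Pigouvian subsidy equals MEB at q*: 11.329 + 1.093×12.2950 = 24.7674.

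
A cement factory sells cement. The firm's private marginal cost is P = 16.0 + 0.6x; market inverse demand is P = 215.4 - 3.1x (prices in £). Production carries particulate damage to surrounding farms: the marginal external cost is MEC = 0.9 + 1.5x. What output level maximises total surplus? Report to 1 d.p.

x* = 38.2

Social marginal cost = private MC + MEC = 16.9 + 2.1x.
Set SMC = demand: 16.9 + 2.1x = 215.4 - 3.1x → x* = 38.1731.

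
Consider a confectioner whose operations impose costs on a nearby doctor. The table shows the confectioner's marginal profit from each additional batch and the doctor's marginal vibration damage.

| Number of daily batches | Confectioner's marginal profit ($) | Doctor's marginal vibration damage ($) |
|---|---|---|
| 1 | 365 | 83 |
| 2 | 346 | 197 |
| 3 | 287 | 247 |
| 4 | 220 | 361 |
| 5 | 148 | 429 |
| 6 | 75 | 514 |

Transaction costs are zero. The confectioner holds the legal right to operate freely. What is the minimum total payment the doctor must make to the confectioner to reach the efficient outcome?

$443

Left alone the confectioner would choose level 6 (marginal profit stays positive).
Efficient level: k* = 3 (marginal profit ≥ marginal vibration damage through 3).
The doctor must at least cover the confectioner's forgone profit from cutting 6→3: 220 + 148 + 75 = 443.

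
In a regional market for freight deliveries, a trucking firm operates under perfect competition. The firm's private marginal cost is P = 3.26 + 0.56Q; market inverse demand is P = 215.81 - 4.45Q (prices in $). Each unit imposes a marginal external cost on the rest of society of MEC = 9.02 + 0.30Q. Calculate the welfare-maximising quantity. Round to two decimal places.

Q* = 38.33

Social marginal cost = private MC + MEC = 12.28 + 0.86Q.
Set SMC = demand: 12.28 + 0.86Q = 215.81 - 4.45Q → Q* = 38.3296.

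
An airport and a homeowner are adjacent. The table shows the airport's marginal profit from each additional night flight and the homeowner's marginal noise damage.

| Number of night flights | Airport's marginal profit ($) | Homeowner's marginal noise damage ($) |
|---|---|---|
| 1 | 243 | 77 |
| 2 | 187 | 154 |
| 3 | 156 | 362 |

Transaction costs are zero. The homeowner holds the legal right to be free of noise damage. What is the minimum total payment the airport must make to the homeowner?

Efficient level: marginal profit ≥ marginal noise damage through level 2, so k* = 2.
With the homeowner holding the right, the airport must at least compensate total damage at k*: 77 + 154 = 231.

$231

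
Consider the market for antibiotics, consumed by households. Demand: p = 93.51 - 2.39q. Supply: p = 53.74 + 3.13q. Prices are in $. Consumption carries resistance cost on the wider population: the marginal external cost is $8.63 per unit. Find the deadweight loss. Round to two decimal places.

DWL = $6.75

Market equilibrium (private): 53.74 + 3.13q = 93.51 - 2.39q → q_m = 7.2047.
Social marginal benefit = demand − MEC = 84.88 - 2.39q.
Set SMB = MC: 84.88 - 2.39q = 53.74 + 3.13q → q* = 5.6413.
The welfare-loss triangle has base |q_m − q*| and height MEC(q_m) (the vertical gap between SMB and MC is zero at q* and MEC at q_m).
DWL = ½ × 1.5634 × 8.6300 = 6.7461.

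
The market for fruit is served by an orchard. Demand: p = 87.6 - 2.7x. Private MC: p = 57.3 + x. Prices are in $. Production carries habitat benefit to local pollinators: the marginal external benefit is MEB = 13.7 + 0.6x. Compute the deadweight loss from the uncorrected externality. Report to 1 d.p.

Market equilibrium (private): 57.3 + x = 87.6 - 2.7x → x_m = 8.1892.
Social marginal cost = private MC − MEB = 43.6 + 0.4x.
Set SMC = demand: 43.6 + 0.4x = 87.6 - 2.7x → x* = 14.1935.
Between x* and x_m the wedge demand − SMC runs linearly from 0 to MEB(x_m), so the loss is a triangle.
DWL = ½ × 6.0043 × 18.6135 = 55.8805.

DWL = $55.9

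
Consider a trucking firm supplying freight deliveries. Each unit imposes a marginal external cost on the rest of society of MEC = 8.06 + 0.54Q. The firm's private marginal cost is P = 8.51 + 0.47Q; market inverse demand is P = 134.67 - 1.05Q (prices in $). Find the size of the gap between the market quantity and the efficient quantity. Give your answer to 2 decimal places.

Market equilibrium (private): 8.51 + 0.47Q = 134.67 - 1.05Q → Q_m = 83.0000.
Social marginal cost = private MC + MEC = 16.57 + 1.01Q.
Set SMC = demand: 16.57 + 1.01Q = 134.67 - 1.05Q → Q* = 57.3301.
Gap = |83.0000 − 57.3301| = 25.6699.

25.67 units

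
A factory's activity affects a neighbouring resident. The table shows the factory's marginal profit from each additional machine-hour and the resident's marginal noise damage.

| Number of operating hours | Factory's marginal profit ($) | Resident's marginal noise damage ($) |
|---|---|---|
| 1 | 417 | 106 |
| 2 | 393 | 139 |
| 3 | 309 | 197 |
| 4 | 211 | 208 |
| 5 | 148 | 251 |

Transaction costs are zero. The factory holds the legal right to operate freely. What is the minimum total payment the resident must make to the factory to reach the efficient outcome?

$148

Left alone the factory would choose level 5 (marginal profit stays positive).
Efficient level: k* = 4 (marginal profit ≥ marginal noise damage through 4).
The resident must at least cover the factory's forgone profit from cutting 5→4: 148 = 148.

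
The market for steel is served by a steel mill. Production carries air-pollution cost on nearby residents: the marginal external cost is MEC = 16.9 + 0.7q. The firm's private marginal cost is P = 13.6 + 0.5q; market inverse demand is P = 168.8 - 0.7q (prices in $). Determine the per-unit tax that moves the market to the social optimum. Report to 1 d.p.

tax = $67.9 per unit

Social marginal cost = private MC + MEC = 30.5 + 1.2q.
Set SMC = demand: 30.5 + 1.2q = 168.8 - 0.7q → q* = 72.7895.
The Pigouvian tax equals MEC at q*: 16.9 + 0.7×72.7895 = 67.8527.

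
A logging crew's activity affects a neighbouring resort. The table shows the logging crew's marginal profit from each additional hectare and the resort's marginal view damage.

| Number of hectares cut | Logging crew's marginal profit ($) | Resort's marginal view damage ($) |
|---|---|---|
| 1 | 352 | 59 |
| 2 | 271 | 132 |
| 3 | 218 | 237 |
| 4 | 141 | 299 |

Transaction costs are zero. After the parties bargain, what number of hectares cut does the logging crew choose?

Bargaining reaches the level where marginal profit last exceeds marginal view damage.
That holds through level 2 (271 ≥ 132) but not at 3 (218 < 237).

2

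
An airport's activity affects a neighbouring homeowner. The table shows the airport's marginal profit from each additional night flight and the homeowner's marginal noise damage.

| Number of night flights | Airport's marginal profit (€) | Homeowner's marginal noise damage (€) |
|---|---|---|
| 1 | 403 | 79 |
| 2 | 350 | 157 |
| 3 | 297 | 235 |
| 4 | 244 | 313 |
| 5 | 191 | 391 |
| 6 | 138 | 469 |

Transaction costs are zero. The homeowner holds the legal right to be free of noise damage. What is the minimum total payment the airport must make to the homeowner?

Efficient level: marginal profit ≥ marginal noise damage through level 3, so k* = 3.
With the homeowner holding the right, the airport must at least compensate total damage at k*: 79 + 157 + 235 = 471.

€471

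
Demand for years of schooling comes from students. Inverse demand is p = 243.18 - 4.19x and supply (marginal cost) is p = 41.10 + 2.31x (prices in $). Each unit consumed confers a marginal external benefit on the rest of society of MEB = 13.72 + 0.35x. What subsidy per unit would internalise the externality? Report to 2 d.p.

Social marginal benefit = demand + MEB = 256.90 - 3.84x.
Set SMB = MC: 256.90 - 3.84x = 41.10 + 2.31x → x* = 35.0894.
The Pigouvian subsidy equals MEB at x*: 13.72 + 0.35×35.0894 = 26.0013.

subsidy = $26.00 per unit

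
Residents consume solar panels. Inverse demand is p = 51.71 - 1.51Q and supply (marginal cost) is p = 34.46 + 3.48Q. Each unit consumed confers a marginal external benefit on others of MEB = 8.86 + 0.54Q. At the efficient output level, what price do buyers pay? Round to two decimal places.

P = 42.85

Social marginal benefit = demand + MEB = 60.57 - 0.97Q.
Set SMB = MC: 60.57 - 0.97Q = 34.46 + 3.48Q → Q* = 5.8674.
Consumer price on the demand curve at Q*: 51.71 − 1.51×5.8674 = 42.8502.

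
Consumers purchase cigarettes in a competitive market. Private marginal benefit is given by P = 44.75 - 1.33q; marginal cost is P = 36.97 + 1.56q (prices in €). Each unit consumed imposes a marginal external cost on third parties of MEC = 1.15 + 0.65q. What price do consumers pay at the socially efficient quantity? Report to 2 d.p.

Social marginal benefit = demand − MEC = 43.60 - 1.98q.
Set SMB = MC: 43.60 - 1.98q = 36.97 + 1.56q → q* = 1.8729.
Consumer price on the demand curve at q*: 44.75 − 1.33×1.8729 = 42.2590.

P = €42.26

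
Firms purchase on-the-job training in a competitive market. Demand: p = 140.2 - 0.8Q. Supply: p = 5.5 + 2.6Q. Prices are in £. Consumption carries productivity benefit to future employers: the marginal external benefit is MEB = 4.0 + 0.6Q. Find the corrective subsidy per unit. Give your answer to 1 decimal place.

subsidy = £33.7 per unit

Social marginal benefit = demand + MEB = 144.2 - 0.2Q.
Set SMB = MC: 144.2 - 0.2Q = 5.5 + 2.6Q → Q* = 49.5357.
The Pigouvian subsidy equals MEB at Q*: 4.0 + 0.6×49.5357 = 33.7214.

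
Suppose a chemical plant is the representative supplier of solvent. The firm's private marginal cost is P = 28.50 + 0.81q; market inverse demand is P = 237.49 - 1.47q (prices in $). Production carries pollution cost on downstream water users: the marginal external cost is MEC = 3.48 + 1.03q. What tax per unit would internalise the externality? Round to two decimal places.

Social marginal cost = private MC + MEC = 31.98 + 1.84q.
Set SMC = demand: 31.98 + 1.84q = 237.49 - 1.47q → q* = 62.0876.
The Pigouvian tax equals MEC at q*: 3.48 + 1.03×62.0876 = 67.4302.

tax = $67.43 per unit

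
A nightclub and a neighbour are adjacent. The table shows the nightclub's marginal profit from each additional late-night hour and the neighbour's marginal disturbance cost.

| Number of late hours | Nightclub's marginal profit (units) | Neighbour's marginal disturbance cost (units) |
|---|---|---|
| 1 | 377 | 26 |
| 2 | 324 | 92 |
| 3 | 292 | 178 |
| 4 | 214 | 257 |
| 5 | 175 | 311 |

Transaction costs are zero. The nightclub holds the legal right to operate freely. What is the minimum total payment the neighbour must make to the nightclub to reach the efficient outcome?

Left alone the nightclub would choose level 5 (marginal profit stays positive).
Efficient level: k* = 3 (marginal profit ≥ marginal disturbance cost through 3).
The neighbour must at least cover the nightclub's forgone profit from cutting 5→3: 214 + 175 = 389.

389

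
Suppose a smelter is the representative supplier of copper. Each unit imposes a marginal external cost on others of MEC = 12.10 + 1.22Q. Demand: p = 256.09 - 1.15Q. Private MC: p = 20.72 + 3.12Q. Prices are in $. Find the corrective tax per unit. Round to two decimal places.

tax = $61.72 per unit

Social marginal cost = private MC + MEC = 32.82 + 4.34Q.
Set SMC = demand: 32.82 + 4.34Q = 256.09 - 1.15Q → Q* = 40.6685.
The Pigouvian tax equals MEC at Q*: 12.10 + 1.22×40.6685 = 61.7156.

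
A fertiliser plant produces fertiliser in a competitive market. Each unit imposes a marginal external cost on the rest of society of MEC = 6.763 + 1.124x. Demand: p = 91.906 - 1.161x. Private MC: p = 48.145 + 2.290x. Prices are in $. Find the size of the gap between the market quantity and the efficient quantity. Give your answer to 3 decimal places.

4.594 units

Market equilibrium (private): 48.145 + 2.290x = 91.906 - 1.161x → x_m = 12.6807.
Social marginal cost = private MC + MEC = 54.908 + 3.414x.
Set SMC = demand: 54.908 + 3.414x = 91.906 - 1.161x → x* = 8.0870.
Gap = |12.6807 − 8.0870| = 4.5937.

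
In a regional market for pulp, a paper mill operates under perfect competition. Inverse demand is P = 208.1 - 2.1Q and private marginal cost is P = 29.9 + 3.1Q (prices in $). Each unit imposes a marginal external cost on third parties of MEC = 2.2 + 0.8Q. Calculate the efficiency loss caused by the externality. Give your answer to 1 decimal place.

Market equilibrium (private): 29.9 + 3.1Q = 208.1 - 2.1Q → Q_m = 34.2692.
Social marginal cost = private MC + MEC = 32.1 + 3.9Q.
Set SMC = demand: 32.1 + 3.9Q = 208.1 - 2.1Q → Q* = 29.3333.
Height of the DWL triangle at Q_m is SMC(Q_m) − demand(Q_m) = MEC(Q_m) = 29.6154.
DWL = ½ × 4.9359 × 29.6154 = 73.0893.

DWL = $73.1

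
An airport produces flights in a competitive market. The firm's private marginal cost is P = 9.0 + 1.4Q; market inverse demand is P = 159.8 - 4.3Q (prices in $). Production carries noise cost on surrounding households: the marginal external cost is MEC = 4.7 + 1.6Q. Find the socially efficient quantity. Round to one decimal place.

Social marginal cost = private MC + MEC = 13.7 + 3.0Q.
Set SMC = demand: 13.7 + 3.0Q = 159.8 - 4.3Q → Q* = 20.0137.

Q* = 20.0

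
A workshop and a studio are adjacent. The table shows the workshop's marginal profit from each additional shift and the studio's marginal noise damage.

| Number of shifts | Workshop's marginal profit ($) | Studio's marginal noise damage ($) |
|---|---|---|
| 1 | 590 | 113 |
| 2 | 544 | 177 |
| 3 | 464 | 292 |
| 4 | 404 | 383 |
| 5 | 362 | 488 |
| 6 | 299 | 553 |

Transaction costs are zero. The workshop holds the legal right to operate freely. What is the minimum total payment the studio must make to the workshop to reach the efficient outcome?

$661

Left alone the workshop would choose level 6 (marginal profit stays positive).
Efficient level: k* = 4 (marginal profit ≥ marginal noise damage through 4).
The studio must at least cover the workshop's forgone profit from cutting 6→4: 362 + 299 = 661.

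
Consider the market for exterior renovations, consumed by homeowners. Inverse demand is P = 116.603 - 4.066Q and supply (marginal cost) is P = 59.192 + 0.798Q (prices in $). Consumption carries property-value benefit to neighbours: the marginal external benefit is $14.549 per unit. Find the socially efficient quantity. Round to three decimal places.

Q* = 14.794

Social marginal benefit = demand + MEB = 131.152 - 4.066Q.
Set SMB = MC: 131.152 - 4.066Q = 59.192 + 0.798Q → Q* = 14.7944.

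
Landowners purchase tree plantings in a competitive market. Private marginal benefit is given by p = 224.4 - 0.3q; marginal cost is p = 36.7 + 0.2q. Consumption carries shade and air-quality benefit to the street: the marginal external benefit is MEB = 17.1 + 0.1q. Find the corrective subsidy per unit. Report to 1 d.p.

Social marginal benefit = demand + MEB = 241.5 - 0.2q.
Set SMB = MC: 241.5 - 0.2q = 36.7 + 0.2q → q* = 512.0000.
The Pigouvian subsidy equals MEB at q*: 17.1 + 0.1×512.0000 = 68.3000.

subsidy = 68.3 per unit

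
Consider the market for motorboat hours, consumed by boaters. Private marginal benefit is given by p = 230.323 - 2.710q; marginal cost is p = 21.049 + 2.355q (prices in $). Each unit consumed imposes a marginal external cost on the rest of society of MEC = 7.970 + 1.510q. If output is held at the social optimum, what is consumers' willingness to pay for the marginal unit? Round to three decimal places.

P = $147.352

Social marginal benefit = demand − MEC = 222.353 - 4.220q.
Set SMB = MC: 222.353 - 4.220q = 21.049 + 2.355q → q* = 30.6166.
Consumer price on the demand curve at q*: 230.323 − 2.710×30.6166 = 147.3520.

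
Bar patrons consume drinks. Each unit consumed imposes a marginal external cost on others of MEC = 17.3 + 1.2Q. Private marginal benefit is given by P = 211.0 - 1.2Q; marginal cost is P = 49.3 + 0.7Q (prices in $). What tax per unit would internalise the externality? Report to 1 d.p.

tax = $73.2 per unit

Social marginal benefit = demand − MEC = 193.7 - 2.4Q.
Set SMB = MC: 193.7 - 2.4Q = 49.3 + 0.7Q → Q* = 46.5806.
The Pigouvian tax equals MEC at Q*: 17.3 + 1.2×46.5806 = 73.1967.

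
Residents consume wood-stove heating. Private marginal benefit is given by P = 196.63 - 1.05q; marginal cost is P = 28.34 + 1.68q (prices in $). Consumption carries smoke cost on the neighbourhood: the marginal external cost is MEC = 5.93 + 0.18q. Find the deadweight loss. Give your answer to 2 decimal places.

DWL = $49.81

Market equilibrium (private): 28.34 + 1.68q = 196.63 - 1.05q → q_m = 61.6447.
Social marginal benefit = demand − MEC = 190.70 - 1.23q.
Set SMB = MC: 190.70 - 1.23q = 28.34 + 1.68q → q* = 55.7938.
Between q* and q_m the wedge MC − SMB runs linearly from 0 to MEC(q_m), so the loss is a triangle.
DWL = ½ × 5.8509 × 17.0260 = 49.8087.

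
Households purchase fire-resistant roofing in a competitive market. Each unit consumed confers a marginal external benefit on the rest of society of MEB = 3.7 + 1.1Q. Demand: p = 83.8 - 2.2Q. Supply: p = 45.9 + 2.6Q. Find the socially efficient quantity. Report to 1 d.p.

Social marginal benefit = demand + MEB = 87.5 - 1.1Q.
Set SMB = MC: 87.5 - 1.1Q = 45.9 + 2.6Q → Q* = 11.2432.

Q* = 11.2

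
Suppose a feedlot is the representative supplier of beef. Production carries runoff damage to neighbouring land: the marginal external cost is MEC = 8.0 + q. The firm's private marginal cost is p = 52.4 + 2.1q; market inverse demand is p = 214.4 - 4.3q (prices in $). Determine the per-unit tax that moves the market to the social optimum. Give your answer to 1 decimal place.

Social marginal cost = private MC + MEC = 60.4 + 3.1q.
Set SMC = demand: 60.4 + 3.1q = 214.4 - 4.3q → q* = 20.8108.
The Pigouvian tax equals MEC at q*: 8.0 + 1.0×20.8108 = 28.8108.

tax = $28.8 per unit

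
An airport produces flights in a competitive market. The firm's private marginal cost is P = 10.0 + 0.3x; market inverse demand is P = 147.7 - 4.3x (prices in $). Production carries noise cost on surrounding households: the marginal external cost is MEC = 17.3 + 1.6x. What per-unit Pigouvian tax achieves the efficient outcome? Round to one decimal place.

Social marginal cost = private MC + MEC = 27.3 + 1.9x.
Set SMC = demand: 27.3 + 1.9x = 147.7 - 4.3x → x* = 19.4194.
The Pigouvian tax equals MEC at x*: 17.3 + 1.6×19.4194 = 48.3710.

tax = $48.4 per unit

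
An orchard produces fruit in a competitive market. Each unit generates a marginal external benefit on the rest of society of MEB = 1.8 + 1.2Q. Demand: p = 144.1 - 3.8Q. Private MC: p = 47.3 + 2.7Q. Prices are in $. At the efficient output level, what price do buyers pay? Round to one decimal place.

P = $73.4

Social marginal cost = private MC − MEB = 45.5 + 1.5Q.
Set SMC = demand: 45.5 + 1.5Q = 144.1 - 3.8Q → Q* = 18.6038.
Consumer price on the demand curve at Q*: 144.1 − 3.8×18.6038 = 73.4056.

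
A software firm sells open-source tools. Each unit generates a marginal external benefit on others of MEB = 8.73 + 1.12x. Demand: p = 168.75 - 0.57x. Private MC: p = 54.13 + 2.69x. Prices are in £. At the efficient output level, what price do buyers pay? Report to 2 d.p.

P = £135.90

Social marginal cost = private MC − MEB = 45.40 + 1.57x.
Set SMC = demand: 45.40 + 1.57x = 168.75 - 0.57x → x* = 57.6402.
Consumer price on the demand curve at x*: 168.75 − 0.57×57.6402 = 135.8951.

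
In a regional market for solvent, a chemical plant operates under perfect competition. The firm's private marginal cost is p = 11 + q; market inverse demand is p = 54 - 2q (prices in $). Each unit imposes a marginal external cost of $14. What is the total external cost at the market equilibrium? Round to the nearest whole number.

$201

Market equilibrium (private): 11 + q = 54 - 2q → q_m = 14.3333.
Total external cost = MEC × q_m = 14 × 14.3333 = 200.6662.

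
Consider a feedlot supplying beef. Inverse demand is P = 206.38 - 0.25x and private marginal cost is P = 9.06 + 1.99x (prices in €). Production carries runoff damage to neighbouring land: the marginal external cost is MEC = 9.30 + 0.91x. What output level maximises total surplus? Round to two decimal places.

x* = 59.69

Social marginal cost = private MC + MEC = 18.36 + 2.90x.
Set SMC = demand: 18.36 + 2.90x = 206.38 - 0.25x → x* = 59.6889.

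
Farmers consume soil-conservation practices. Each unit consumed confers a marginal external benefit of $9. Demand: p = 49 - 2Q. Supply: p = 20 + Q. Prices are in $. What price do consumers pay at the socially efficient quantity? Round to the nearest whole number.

P = $24

Social marginal benefit = demand + MEB = 58 - 2Q.
Set SMB = MC: 58 - 2Q = 20 + Q → Q* = 12.6667.
Consumer price on the demand curve at Q*: 49 − 2×12.6667 = 23.6666.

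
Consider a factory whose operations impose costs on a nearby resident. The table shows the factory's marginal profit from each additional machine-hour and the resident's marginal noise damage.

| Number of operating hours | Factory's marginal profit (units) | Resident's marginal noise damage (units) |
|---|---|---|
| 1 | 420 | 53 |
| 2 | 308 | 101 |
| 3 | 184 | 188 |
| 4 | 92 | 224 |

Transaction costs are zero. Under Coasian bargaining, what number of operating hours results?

2

Bargaining reaches the level where marginal profit last exceeds marginal noise damage.
That holds through level 2 (308 ≥ 101) but not at 3 (184 < 188).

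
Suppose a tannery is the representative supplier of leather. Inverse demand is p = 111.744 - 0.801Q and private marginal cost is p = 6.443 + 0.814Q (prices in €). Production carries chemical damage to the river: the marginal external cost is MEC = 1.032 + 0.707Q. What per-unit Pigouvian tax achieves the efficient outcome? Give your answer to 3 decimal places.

Social marginal cost = private MC + MEC = 7.475 + 1.521Q.
Set SMC = demand: 7.475 + 1.521Q = 111.744 - 0.801Q → Q* = 44.9048.
The Pigouvian tax equals MEC at Q*: 1.032 + 0.707×44.9048 = 32.7797.

tax = €32.780 per unit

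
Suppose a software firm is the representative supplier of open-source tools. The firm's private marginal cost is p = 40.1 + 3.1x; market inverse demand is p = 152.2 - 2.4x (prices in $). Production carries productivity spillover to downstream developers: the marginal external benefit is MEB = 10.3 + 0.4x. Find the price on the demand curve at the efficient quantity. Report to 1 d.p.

Social marginal cost = private MC − MEB = 29.8 + 2.7x.
Set SMC = demand: 29.8 + 2.7x = 152.2 - 2.4x → x* = 24.0000.
Consumer price on the demand curve at x*: 152.2 − 2.4×24.0000 = 94.6000.

P = $94.6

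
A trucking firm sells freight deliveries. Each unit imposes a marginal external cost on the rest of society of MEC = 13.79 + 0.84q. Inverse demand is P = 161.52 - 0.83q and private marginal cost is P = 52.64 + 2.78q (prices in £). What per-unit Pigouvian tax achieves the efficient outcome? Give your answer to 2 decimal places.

Social marginal cost = private MC + MEC = 66.43 + 3.62q.
Set SMC = demand: 66.43 + 3.62q = 161.52 - 0.83q → q* = 21.3685.
The Pigouvian tax equals MEC at q*: 13.79 + 0.84×21.3685 = 31.7395.

tax = £31.74 per unit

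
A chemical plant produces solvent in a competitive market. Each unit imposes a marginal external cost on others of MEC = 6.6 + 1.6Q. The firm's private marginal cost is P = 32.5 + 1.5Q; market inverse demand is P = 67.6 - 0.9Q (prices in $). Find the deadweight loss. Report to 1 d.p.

Market equilibrium (private): 32.5 + 1.5Q = 67.6 - 0.9Q → Q_m = 14.6250.
Social marginal cost = private MC + MEC = 39.1 + 3.1Q.
Set SMC = demand: 39.1 + 3.1Q = 67.6 - 0.9Q → Q* = 7.1250.
Height of the DWL triangle at Q_m is SMC(Q_m) − demand(Q_m) = MEC(Q_m) = 30.0000.
DWL = ½ × 7.5000 × 30.0000 = 112.5000.

DWL = $112.5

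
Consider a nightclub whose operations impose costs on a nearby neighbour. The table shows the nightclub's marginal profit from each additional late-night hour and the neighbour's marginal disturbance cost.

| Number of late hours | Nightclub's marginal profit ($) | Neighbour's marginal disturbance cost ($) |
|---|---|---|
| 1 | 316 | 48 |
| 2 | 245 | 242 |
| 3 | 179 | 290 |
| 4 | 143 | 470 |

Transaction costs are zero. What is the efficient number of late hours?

Bargaining reaches the level where marginal profit last exceeds marginal disturbance cost.
That holds through level 2 (245 ≥ 242) but not at 3 (179 < 290).

2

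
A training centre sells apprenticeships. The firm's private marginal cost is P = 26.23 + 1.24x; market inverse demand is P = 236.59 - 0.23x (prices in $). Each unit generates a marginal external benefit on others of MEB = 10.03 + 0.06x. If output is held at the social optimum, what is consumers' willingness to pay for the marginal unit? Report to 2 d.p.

P = $200.64

Social marginal cost = private MC − MEB = 16.20 + 1.18x.
Set SMC = demand: 16.20 + 1.18x = 236.59 - 0.23x → x* = 156.3050.
Consumer price on the demand curve at x*: 236.59 − 0.23×156.3050 = 200.6399.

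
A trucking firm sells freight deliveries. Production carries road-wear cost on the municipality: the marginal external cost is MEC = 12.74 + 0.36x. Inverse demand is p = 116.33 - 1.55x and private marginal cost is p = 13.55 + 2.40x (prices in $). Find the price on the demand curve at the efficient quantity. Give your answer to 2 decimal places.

P = $83.95

Social marginal cost = private MC + MEC = 26.29 + 2.76x.
Set SMC = demand: 26.29 + 2.76x = 116.33 - 1.55x → x* = 20.8910.
Consumer price on the demand curve at x*: 116.33 − 1.55×20.8910 = 83.9490.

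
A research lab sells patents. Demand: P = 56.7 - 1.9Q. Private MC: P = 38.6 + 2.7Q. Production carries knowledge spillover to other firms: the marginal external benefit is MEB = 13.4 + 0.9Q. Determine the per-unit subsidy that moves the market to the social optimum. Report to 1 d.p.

Social marginal cost = private MC − MEB = 25.2 + 1.8Q.
Set SMC = demand: 25.2 + 1.8Q = 56.7 - 1.9Q → Q* = 8.5135.
The Pigouvian subsidy equals MEB at Q*: 13.4 + 0.9×8.5135 = 21.0622.

subsidy = 21.1 per unit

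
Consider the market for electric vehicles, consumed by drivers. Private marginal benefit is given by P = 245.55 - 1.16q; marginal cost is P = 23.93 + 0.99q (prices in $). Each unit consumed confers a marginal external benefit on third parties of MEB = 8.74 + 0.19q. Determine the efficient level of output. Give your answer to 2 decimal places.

Social marginal benefit = demand + MEB = 254.29 - 0.97q.
Set SMB = MC: 254.29 - 0.97q = 23.93 + 0.99q → q* = 117.5306.

q* = 117.53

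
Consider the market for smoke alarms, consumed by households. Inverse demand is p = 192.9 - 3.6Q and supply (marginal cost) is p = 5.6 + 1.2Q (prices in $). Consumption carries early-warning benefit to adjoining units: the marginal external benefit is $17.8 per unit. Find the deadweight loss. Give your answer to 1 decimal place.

Market equilibrium (private): 5.6 + 1.2Q = 192.9 - 3.6Q → Q_m = 39.0208.
Social marginal benefit = demand + MEB = 210.7 - 3.6Q.
Set SMB = MC: 210.7 - 3.6Q = 5.6 + 1.2Q → Q* = 42.7292.
Height of the DWL triangle at Q_m is SMB(Q_m) − MC(Q_m) = MEB(Q_m) = 17.8000.
DWL = ½ × 3.7084 × 17.8000 = 33.0048.

DWL = $33.0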